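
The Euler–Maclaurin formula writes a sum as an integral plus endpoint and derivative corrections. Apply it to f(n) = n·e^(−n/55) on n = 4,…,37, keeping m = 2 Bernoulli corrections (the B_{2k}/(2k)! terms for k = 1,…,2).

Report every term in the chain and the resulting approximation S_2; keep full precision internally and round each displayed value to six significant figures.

S_2 ≈ 446.427

∫_4^37 x·e^(−x/55) dx evaluates to 435.184.
Boundary: ½(f(4) + f(37)) = ½(3.71942 + 18.8817) = 11.3005.
Integral + boundary = 446.485.
Order-1 term: 1/12 · (0.167012 − 0.862229) = -0.0579347.
Partial sum through k=1: 446.427.
Order-2 term: −1/720 · (0.000392609 − 0.000899814) = 7.04452e-07.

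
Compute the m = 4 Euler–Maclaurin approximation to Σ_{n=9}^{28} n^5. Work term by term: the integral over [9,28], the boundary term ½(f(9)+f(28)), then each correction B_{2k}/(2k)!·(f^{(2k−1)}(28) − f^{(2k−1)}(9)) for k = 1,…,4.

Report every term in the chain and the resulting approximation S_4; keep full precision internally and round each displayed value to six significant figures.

S_4 ≈ 8.91145e+07

∫_9^28 x^5 dx evaluates to 8.02265e+07.
Boundary: ½(f(9) + f(28)) = ½(59049.0 + 1.72104e+07) = 8.63471e+06.
Running total after boundary: 8.88612e+07.
k=1: B_{2}/(2)! × [f^{(1)}(28) − f^{(1)}(9)] = 1/12 × (3.07328e+06 − 32805.0) = 253373.
Running total after k=1: 8.91146e+07.
k=2: B_{4}/(4)! × [f^{(3)}(28) − f^{(3)}(9)] = −1/720 × (47040.0 − 4860.00) = -58.5833.
Running total after k=2: 8.91145e+07.
k=3: B_{6}/(6)! × [f^{(5)}(28) − f^{(5)}(9)] = 1/30240 × (120.000 − 120.000) = 0.00000.
Running total after k=3: 8.91145e+07.
k=4: B_{8}/(8)! × [f^{(7)}(28) − f^{(7)}(9)] = −1/1209600 × (0.00000 − 0.00000) = 0.00000.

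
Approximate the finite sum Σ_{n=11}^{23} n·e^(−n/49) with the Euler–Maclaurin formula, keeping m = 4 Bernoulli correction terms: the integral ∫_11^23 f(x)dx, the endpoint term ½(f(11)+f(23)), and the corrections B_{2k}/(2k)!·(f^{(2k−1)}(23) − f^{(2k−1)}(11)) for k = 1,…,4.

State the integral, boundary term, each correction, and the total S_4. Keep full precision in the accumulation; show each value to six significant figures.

S_4 ≈ 154.039

The integral term ∫_11^23 x·e^(−x/49) dx = 142.477.
½[f(11) + f(23)] = ½[8.78816 + 14.3839] = 11.5860.
Integral + boundary = 154.063.
Order-1 term: 1/12 · (0.331837 − 0.619574) = -0.0239780.
Partial sum through k=1: 154.039.
Order-2 term: −1/720 · (0.000659145 − 0.000923541) = 3.67216e-07.
Partial sum through k=2: 154.039.
Order-3 term: 1/30240 · (4.91496e-07 − 6.61821e-07) = -5.63245e-12.
Partial sum through k=3: 154.039.
Order-4 term: −1/1209600 · (2.95070e-10 − 3.91085e-10) = 7.93773e-17.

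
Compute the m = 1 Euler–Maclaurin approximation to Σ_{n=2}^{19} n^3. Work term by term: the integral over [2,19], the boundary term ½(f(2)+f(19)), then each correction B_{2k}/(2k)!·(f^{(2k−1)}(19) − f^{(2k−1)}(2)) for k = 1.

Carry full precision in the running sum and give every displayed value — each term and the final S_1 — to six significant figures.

∫_2^19 x^3 dx evaluates to 32576.2.
Boundary: ½(f(2) + f(19)) = ½(8.00000 + 6859.00) = 3433.50.
Running total after boundary: 36009.8.
Order-1 term: 1/12 · (1083.00 − 12.0000) = 89.2500.

S_1 ≈ 36099.0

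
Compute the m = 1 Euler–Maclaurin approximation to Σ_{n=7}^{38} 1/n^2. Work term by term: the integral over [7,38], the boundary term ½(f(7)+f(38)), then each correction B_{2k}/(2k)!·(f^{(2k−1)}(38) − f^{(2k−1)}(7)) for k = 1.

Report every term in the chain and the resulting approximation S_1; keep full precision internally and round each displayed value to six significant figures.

∫_7^38 1/x^2 dx evaluates to 0.116541.
½[f(7) + f(38)] = ½[0.0204082 + 0.000692521] = 0.0105503.
Integral + boundary = 0.127092.
Order-1 term: 1/12 · (-3.64485e-05 − (-0.00583090)) = 0.000482871.

S_1 ≈ 0.127575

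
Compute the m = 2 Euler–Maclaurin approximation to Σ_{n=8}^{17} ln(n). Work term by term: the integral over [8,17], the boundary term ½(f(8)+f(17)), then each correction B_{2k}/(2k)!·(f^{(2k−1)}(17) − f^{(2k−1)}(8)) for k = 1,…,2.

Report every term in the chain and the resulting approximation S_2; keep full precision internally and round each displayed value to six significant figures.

S_2 ≈ 24.9799

∫_8^17 ln(x) dx evaluates to 22.5291.
Endpoint term: (f(8) + f(17))/2 = (2.07944 + 2.83321)/2 = 2.45633.
Running total after boundary: 24.9854.
Order-1 term: 1/12 · (0.0588235 − 0.125000) = -0.00551471.
After k=1: 24.9799.
Order-2 term: −1/720 · (0.000407083 − 0.00390625) = 4.85995e-06.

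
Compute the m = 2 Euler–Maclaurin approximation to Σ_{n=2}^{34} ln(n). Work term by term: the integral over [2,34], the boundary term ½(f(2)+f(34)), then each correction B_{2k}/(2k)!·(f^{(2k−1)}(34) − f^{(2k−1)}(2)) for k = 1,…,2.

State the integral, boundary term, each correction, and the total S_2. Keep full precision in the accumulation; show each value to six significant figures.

S_2 ≈ 88.5808

The integral term ∫_2^34 ln(x) dx = 86.5100.
Boundary: ½(f(2) + f(34)) = ½(0.693147 + 3.52636) = 2.10975.
Integral + boundary = 88.6197.
k=1: B_{2}/(2)! × [f^{(1)}(34) − f^{(1)}(2)] = 1/12 × (0.0294118 − 0.500000) = -0.0392157.
Partial sum through k=1: 88.5805.
k=2: B_{4}/(4)! × [f^{(3)}(34) − f^{(3)}(2)] = −1/720 × (5.08854e-05 − 0.250000) = 0.000347152.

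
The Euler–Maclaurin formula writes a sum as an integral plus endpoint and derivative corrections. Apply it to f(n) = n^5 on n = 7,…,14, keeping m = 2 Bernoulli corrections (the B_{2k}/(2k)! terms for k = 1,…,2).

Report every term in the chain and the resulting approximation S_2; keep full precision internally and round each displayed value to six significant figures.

Integral: ∫_7^14 x^5 dx = 1.23531e+06.
Boundary: ½(f(7) + f(14)) = ½(16807.0 + 537824) = 277316.
So far: 1.51263e+06.
Order-1 term: 1/12 · (192080 − 12005.0) = 15006.2.
Running total after k=1: 1.52764e+06.
Order-2 term: −1/720 · (11760.0 − 2940.00) = -12.2500.

S_2 ≈ 1.52762e+06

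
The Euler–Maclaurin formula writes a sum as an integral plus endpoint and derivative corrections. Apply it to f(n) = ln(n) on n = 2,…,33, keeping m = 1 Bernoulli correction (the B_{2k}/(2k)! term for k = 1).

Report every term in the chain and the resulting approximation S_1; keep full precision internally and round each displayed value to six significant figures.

Integral: ∫_2^33 ln(x) dx = 82.9985.
Endpoint term: (f(2) + f(33))/2 = (0.693147 + 3.49651)/2 = 2.09483.
So far: 85.0933.
Order-1 term: 1/12 · (0.0303030 − 0.500000) = -0.0391414.

S_1 ≈ 85.0541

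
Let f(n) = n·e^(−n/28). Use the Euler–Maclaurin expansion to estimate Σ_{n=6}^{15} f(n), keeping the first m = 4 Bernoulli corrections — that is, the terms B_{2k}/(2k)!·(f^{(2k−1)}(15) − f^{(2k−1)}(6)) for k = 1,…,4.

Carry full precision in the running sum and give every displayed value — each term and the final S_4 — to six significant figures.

Integral: ∫_6^15 x·e^(−x/28) dx = 63.7338.
Boundary: ½(f(6) + f(15)) = ½(4.84271 + 8.77877) = 6.81074.
So far: 70.5445.
Order-1 term: 1/12 · (0.271724 − 0.634164) = -0.0302034.
After k=1: 70.5143.
Order-2 term: −1/720 · (0.00183957 − 0.00286786) = 1.42817e-06.
After k=2: 70.5143.
Order-3 term: 1/30240 · (4.25072e-06 − 6.28422e-06) = -6.72456e-11.
After k=3: 70.5143.
Order-4 term: −1/1209600 · (7.85081e-09 − 1.13654e-08) = 2.90557e-15.

S_4 ≈ 70.5143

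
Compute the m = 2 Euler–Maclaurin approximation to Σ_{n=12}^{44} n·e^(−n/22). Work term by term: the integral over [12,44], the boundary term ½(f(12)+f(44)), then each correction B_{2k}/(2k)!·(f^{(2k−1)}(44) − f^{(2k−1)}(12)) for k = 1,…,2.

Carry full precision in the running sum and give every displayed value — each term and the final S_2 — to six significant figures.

The integral term ∫_12^44 x·e^(−x/22) dx = 237.018.
Boundary: ½(f(12) + f(44)) = ½(6.95494 + 5.95475) = 6.45485.
Running total after boundary: 243.473.
Order-1 term: 1/12 · (-0.135335 − 0.263445) = -0.0332317.
Partial sum through k=1: 243.439.
Order-2 term: −1/720 · (0.000279618 − 0.00293926) = 3.69394e-06.

S_2 ≈ 243.439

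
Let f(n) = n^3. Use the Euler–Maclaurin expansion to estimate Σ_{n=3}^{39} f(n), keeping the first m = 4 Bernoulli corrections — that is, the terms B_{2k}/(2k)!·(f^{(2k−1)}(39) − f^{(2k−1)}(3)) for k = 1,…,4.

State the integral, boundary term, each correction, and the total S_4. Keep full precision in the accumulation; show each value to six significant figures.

The integral term ∫_3^39 x^3 dx = 578340.
½[f(3) + f(39)] = ½[27.0000 + 59319.0] = 29673.0.
So far: 608013.
Order-1 term: 1/12 · (4563.00 − 27.0000) = 378.000.
Partial sum through k=1: 608391.
Order-2 term: −1/720 · (6.00000 − 6.00000) = 0.00000.
Partial sum through k=2: 608391.
Order-3 term: 1/30240 · (0.00000 − 0.00000) = 0.00000.
Partial sum through k=3: 608391.
Order-4 term: −1/1209600 · (0.00000 − 0.00000) = 0.00000.

S_4 ≈ 608391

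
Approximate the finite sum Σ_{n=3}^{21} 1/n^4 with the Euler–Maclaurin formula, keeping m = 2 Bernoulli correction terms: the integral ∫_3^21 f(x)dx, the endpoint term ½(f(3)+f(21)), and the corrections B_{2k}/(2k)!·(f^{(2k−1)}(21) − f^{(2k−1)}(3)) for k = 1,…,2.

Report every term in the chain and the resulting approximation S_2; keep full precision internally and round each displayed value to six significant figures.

S_2 ≈ 0.0197805

Integral: ∫_3^21 1/x^4 dx = 0.0123097.
Boundary: ½(f(3) + f(21)) = ½(0.0123457 + 5.14189e-06) = 0.00617541.
So far: 0.0184851.
Order-1 term: 1/12 · (-9.79408e-07 − (-0.0164609)) = 0.00137166.
Partial sum through k=1: 0.0198568.
Order-2 term: −1/720 · (-6.66264e-08 − (-0.0548697)) = -7.62078e-05.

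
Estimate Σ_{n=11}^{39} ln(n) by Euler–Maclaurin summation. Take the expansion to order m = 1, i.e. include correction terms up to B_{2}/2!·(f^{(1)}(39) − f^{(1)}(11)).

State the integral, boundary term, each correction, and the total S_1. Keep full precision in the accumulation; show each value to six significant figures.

Integral: ∫_11^39 ln(x) dx = 88.5021.
Endpoint term: (f(11) + f(39))/2 = (2.39790 + 3.66356)/2 = 3.03073.
Integral + boundary = 91.5328.
Correction k=1: B_{2}/2! · (f^{(1)}(39) − f^{(1)}(11)) = 1/12 · (0.0256410 − 0.0909091) = -0.00543901.

S_1 ≈ 91.5273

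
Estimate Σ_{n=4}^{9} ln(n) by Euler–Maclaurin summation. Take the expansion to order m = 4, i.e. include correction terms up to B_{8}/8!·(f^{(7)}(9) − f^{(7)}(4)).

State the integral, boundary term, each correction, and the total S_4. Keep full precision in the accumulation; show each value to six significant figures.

The integral term ∫_4^9 ln(x) dx = 9.22984.
½[f(4) + f(9)] = ½[1.38629 + 2.19722] = 1.79176.
Running total after boundary: 11.0216.
Correction k=1: B_{2}/2! · (f^{(1)}(9) − f^{(1)}(4)) = 1/12 · (0.111111 − 0.250000) = -0.0115741.
Running total after k=1: 11.0100.
Correction k=2: B_{4}/4! · (f^{(3)}(9) − f^{(3)}(4)) = −1/720 · (0.00274348 − 0.0312500) = 3.95924e-05.
Running total after k=2: 11.0101.
Correction k=3: B_{6}/6! · (f^{(5)}(9) − f^{(5)}(4)) = 1/30240 · (0.000406442 − 0.0234375) = -7.61609e-07.
Running total after k=3: 11.0101.
Correction k=4: B_{8}/8! · (f^{(7)}(9) − f^{(7)}(4)) = −1/1209600 · (0.000150534 − 0.0439453) = 3.62060e-08.

S_4 ≈ 11.0101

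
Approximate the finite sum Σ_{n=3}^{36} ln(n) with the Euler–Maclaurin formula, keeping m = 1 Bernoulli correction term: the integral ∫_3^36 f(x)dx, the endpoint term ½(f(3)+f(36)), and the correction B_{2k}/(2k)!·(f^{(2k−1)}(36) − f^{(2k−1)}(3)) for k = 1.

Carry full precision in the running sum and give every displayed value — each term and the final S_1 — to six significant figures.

S_1 ≈ 95.0264

Integral: ∫_3^36 ln(x) dx = 92.7108.
Endpoint term: (f(3) + f(36))/2 = (1.09861 + 3.58352)/2 = 2.34107.
So far: 95.0519.
Correction k=1: B_{2}/2! · (f^{(1)}(36) − f^{(1)}(3)) = 1/12 · (0.0277778 − 0.333333) = -0.0254630.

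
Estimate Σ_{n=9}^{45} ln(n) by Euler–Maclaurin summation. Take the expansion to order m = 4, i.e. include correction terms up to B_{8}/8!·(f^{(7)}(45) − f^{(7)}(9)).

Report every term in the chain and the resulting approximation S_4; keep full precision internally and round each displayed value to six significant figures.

The integral term ∫_9^45 ln(x) dx = 115.525.
½[f(9) + f(45)] = ½[2.19722 + 3.80666] = 3.00194.
Integral + boundary = 118.527.
Order-1 term: 1/12 · (0.0222222 − 0.111111) = -0.00740741.
Partial sum through k=1: 118.519.
Order-2 term: −1/720 · (2.19479e-05 − 0.00274348) = 3.77991e-06.
Partial sum through k=2: 118.519.
Order-3 term: 1/30240 · (1.30061e-07 − 0.000406442) = -1.34362e-08.
Partial sum through k=3: 118.519.
Order-4 term: −1/1209600 · (1.92684e-09 − 0.000150534) = 1.24448e-10.

S_4 ≈ 118.519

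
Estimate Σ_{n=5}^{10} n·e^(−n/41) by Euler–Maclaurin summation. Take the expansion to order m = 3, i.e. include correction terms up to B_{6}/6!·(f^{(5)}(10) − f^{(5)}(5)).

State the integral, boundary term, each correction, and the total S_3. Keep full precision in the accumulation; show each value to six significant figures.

S_3 ≈ 37.1542

The integral term ∫_5^10 x·e^(−x/41) dx = 31.0388.
Boundary: ½(f(5) + f(10)) = ½(4.42596 + 7.83564) = 6.13080.
Integral + boundary = 37.1696.
Correction k=1: B_{2}/2! · (f^{(1)}(10) − f^{(1)}(5)) = 1/12 · (0.592451 − 0.777241) = -0.0153992.
After k=1: 37.1542.
Correction k=2: B_{4}/4! · (f^{(3)}(10) − f^{(3)}(5)) = −1/720 · (0.00128470 − 0.00151554) = 3.20614e-07.
After k=2: 37.1542.
Correction k=3: B_{6}/6! · (f^{(5)}(10) − f^{(5)}(5)) = 1/30240 · (1.31883e-06 − 1.52809e-06) = -6.91976e-12.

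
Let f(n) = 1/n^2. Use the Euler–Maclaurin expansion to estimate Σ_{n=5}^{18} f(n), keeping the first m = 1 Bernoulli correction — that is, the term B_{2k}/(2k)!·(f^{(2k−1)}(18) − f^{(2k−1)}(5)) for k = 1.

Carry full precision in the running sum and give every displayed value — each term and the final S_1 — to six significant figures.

Integral: ∫_5^18 1/x^2 dx = 0.144444.
½[f(5) + f(18)] = ½[0.0400000 + 0.00308642] = 0.0215432.
So far: 0.165988.
Correction k=1: B_{2}/2! · (f^{(1)}(18) − f^{(1)}(5)) = 1/12 · (-0.000342936 − (-0.0160000)) = 0.00130476.

S_1 ≈ 0.167292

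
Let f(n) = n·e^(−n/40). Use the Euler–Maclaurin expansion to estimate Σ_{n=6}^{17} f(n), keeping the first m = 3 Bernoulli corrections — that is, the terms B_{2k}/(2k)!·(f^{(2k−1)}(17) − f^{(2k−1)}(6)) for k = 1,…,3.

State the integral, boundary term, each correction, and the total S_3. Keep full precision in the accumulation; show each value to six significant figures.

S_3 ≈ 101.217

The integral term ∫_6^17 x·e^(−x/40) dx = 93.1076.
Endpoint term: (f(6) + f(17))/2 = (5.16425 + 11.1141)/2 = 8.13917.
Integral + boundary = 101.247.
Order-1 term: 1/12 · (0.375918 − 0.731602) = -0.0296403.
After k=1: 101.217.
Order-2 term: −1/720 · (0.00105216 − 0.00153314) = 6.68021e-07.
After k=2: 101.217.
Order-3 term: 1/30240 · (1.16836e-06 − 1.63064e-06) = -1.52870e-11.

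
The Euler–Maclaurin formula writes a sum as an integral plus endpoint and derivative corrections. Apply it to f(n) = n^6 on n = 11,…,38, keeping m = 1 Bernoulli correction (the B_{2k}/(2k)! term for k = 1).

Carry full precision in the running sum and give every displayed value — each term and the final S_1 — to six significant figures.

S_1 ≈ 1.78882e+10

The integral term ∫_11^38 x^6 dx = 1.63423e+10.
Boundary: ½(f(11) + f(38)) = ½(1.77156e+06 + 3.01094e+09) = 1.50635e+09.
So far: 1.78487e+10.
k=1: B_{2}/(2)! × [f^{(1)}(38) − f^{(1)}(11)] = 1/12 × (4.75411e+08 − 966306) = 3.95371e+07.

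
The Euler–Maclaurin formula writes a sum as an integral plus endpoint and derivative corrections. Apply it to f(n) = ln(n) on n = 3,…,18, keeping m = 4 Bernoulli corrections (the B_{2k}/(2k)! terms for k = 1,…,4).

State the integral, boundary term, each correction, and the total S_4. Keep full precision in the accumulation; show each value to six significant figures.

S_4 ≈ 35.7023

∫_3^18 ln(x) dx evaluates to 33.7309.
Endpoint term: (f(3) + f(18))/2 = (1.09861 + 2.89037)/2 = 1.99449.
Running total after boundary: 35.7253.
k=1: B_{2}/(2)! × [f^{(1)}(18) − f^{(1)}(3)] = 1/12 × (0.0555556 − 0.333333) = -0.0231481.
Partial sum through k=1: 35.7022.
k=2: B_{4}/(4)! × [f^{(3)}(18) − f^{(3)}(3)] = −1/720 × (0.000342936 − 0.0740741) = 0.000102404.
Partial sum through k=2: 35.7023.
k=3: B_{6}/(6)! × [f^{(5)}(18) − f^{(5)}(3)] = 1/30240 × (1.27013e-05 − 0.0987654) = -3.26563e-06.
Partial sum through k=3: 35.7023.
k=4: B_{8}/(8)! × [f^{(7)}(18) − f^{(7)}(3)] = −1/1209600 × (1.17605e-06 − 0.329218) = 2.72170e-07.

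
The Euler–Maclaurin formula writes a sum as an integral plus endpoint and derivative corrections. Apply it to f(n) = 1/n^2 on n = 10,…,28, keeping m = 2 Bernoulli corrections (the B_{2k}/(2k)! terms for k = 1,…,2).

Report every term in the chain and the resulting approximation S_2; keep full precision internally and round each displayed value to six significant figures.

∫_10^28 1/x^2 dx evaluates to 0.0642857.
Endpoint term: (f(10) + f(28))/2 = (0.0100000 + 0.00127551)/2 = 0.00563776.
Running total after boundary: 0.0699235.
k=1: B_{2}/(2)! × [f^{(1)}(28) − f^{(1)}(10)] = 1/12 × (-9.11079e-05 − (-0.00200000)) = 0.000159074.
Partial sum through k=1: 0.0700825.
k=2: B_{4}/(4)! × [f^{(3)}(28) − f^{(3)}(10)] = −1/720 × (-1.39451e-06 − (-0.000240000)) = -3.31397e-07.

S_2 ≈ 0.0700822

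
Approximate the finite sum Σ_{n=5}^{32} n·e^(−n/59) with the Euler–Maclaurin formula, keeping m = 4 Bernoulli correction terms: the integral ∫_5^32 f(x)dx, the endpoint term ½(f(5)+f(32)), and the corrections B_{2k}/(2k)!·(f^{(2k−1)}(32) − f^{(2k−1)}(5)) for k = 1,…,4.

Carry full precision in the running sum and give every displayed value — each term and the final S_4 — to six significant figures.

Integral: ∫_5^32 x·e^(−x/59) dx = 347.824.
Endpoint term: (f(5) + f(32))/2 = (4.59373 + 18.6037)/2 = 11.5987.
So far: 359.423.
Correction k=1: B_{2}/2! · (f^{(1)}(32) − f^{(1)}(5)) = 1/12 · (0.266049 − 0.840886) = -0.0479031.
Partial sum through k=1: 359.375.
Correction k=2: B_{4}/4! · (f^{(3)}(32) − f^{(3)}(5)) = −1/720 · (0.000410452 − 0.000769428) = 4.98577e-07.
Partial sum through k=2: 359.375.
Correction k=3: B_{6}/6! · (f^{(5)}(32) − f^{(5)}(5)) = 1/30240 · (2.13868e-07 − 3.72678e-07) = -5.25164e-12.
Partial sum through k=3: 359.375.
Correction k=4: B_{8}/8! · (f^{(7)}(32) − f^{(7)}(5)) = −1/1209600 · (8.90044e-11 − 1.50623e-10) = 5.09414e-17.

S_4 ≈ 359.375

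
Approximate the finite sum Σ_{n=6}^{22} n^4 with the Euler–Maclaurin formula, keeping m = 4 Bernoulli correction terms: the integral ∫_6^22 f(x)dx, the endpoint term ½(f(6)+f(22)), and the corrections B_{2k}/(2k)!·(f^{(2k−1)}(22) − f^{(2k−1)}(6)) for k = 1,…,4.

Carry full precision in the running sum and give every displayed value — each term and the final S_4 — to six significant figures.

S_4 ≈ 1.15042e+06

∫_6^22 x^4 dx evaluates to 1.02917e+06.
Boundary: ½(f(6) + f(22)) = ½(1296.00 + 234256) = 117776.
Integral + boundary = 1.14695e+06.
k=1: B_{2}/(2)! × [f^{(1)}(22) − f^{(1)}(6)] = 1/12 × (42592.0 − 864.000) = 3477.33.
After k=1: 1.15042e+06.
k=2: B_{4}/(4)! × [f^{(3)}(22) − f^{(3)}(6)] = −1/720 × (528.000 − 144.000) = -0.533333.
After k=2: 1.15042e+06.
k=3: B_{6}/(6)! × [f^{(5)}(22) − f^{(5)}(6)] = 1/30240 × (0.00000 − 0.00000) = 0.00000.
After k=3: 1.15042e+06.
k=4: B_{8}/(8)! × [f^{(7)}(22) − f^{(7)}(6)] = −1/1209600 × (0.00000 − 0.00000) = 0.00000.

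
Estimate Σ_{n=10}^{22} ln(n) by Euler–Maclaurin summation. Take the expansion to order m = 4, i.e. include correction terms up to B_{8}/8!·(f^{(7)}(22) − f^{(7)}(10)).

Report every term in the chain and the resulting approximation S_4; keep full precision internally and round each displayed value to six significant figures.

S_4 ≈ 35.6694

Integral: ∫_10^22 ln(x) dx = 32.9771.
Boundary: ½(f(10) + f(22)) = ½(2.30259 + 3.09104) = 2.69681.
So far: 35.6739.
k=1: B_{2}/(2)! × [f^{(1)}(22) − f^{(1)}(10)] = 1/12 × (0.0454545 − 0.100000) = -0.00454545.
After k=1: 35.6694.
k=2: B_{4}/(4)! × [f^{(3)}(22) − f^{(3)}(10)] = −1/720 × (0.000187829 − 0.00200000) = 2.51690e-06.
After k=2: 35.6694.
k=3: B_{6}/(6)! × [f^{(5)}(22) − f^{(5)}(10)] = 1/30240 × (4.65691e-06 − 0.000240000) = -7.78251e-09.
After k=3: 35.6694.
k=4: B_{8}/(8)! × [f^{(7)}(22) − f^{(7)}(10)] = −1/1209600 × (2.88651e-07 − 7.20000e-05) = 5.92852e-11.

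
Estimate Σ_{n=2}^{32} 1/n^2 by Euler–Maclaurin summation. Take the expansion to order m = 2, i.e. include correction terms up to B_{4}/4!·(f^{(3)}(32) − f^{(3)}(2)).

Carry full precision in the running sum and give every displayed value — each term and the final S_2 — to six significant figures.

The integral term ∫_2^32 1/x^2 dx = 0.468750.
½[f(2) + f(32)] = ½[0.250000 + 0.000976562] = 0.125488.
Integral + boundary = 0.594238.
Correction k=1: B_{2}/2! · (f^{(1)}(32) − f^{(1)}(2)) = 1/12 · (-6.10352e-05 − (-0.250000)) = 0.0208282.
Partial sum through k=1: 0.615067.
Correction k=2: B_{4}/4! · (f^{(3)}(32) − f^{(3)}(2)) = −1/720 · (-7.15256e-07 − (-0.750000)) = -0.00104167.

S_2 ≈ 0.614025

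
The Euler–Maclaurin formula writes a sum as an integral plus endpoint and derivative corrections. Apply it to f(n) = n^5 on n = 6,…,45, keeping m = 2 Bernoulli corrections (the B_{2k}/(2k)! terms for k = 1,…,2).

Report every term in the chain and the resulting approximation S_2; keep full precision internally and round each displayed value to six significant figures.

∫_6^45 x^5 dx evaluates to 1.38395e+09.
Boundary: ½(f(6) + f(45)) = ½(7776.00 + 1.84528e+08) = 9.22680e+07.
Running total after boundary: 1.47622e+09.
Order-1 term: 1/12 · (2.05031e+07 − 6480.00) = 1.70805e+06.
After k=1: 1.47793e+09.
Order-2 term: −1/720 · (121500 − 2160.00) = -165.750.

S_2 ≈ 1.47793e+09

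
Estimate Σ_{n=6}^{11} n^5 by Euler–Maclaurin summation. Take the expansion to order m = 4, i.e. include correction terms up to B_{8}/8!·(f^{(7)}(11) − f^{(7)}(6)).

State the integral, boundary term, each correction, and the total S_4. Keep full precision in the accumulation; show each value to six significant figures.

Integral: ∫_6^11 x^5 dx = 287484.
Boundary: ½(f(6) + f(11)) = ½(7776.00 + 161051) = 84413.5.
Running total after boundary: 371898.
Order-1 term: 1/12 · (73205.0 − 6480.00) = 5560.42.
After k=1: 377458.
Order-2 term: −1/720 · (7260.00 − 2160.00) = -7.08333.
After k=2: 377451.
Order-3 term: 1/30240 · (120.000 − 120.000) = 0.00000.
After k=3: 377451.
Order-4 term: −1/1209600 · (0.00000 − 0.00000) = 0.00000.

S_4 ≈ 377451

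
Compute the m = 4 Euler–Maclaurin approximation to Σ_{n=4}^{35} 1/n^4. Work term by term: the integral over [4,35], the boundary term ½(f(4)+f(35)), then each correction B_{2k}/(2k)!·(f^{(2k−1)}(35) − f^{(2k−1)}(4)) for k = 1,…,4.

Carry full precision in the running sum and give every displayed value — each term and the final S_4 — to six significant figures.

S_4 ≈ 0.00747009

The integral term ∫_4^35 1/x^4 dx = 0.00520056.
½[f(4) + f(35)] = ½[0.00390625 + 6.66389e-07] = 0.00195346.
Integral + boundary = 0.00715402.
Order-1 term: 1/12 · (-7.61587e-08 − (-0.00390625)) = 0.000325514.
After k=1: 0.00747953.
Order-2 term: −1/720 · (-1.86511e-09 − (-0.00732422)) = -1.01725e-05.
After k=2: 0.00746936.
Order-3 term: 1/30240 · (-8.52623e-11 − (-0.0256348)) = 8.47711e-07.
After k=3: 0.00747021.
Order-4 term: −1/1209600 · (-6.26417e-12 − (-0.144196)) = -1.19209e-07.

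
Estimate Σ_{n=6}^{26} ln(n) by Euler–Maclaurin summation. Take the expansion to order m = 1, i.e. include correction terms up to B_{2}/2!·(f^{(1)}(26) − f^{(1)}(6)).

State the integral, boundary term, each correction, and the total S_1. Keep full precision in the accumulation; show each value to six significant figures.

The integral term ∫_6^26 ln(x) dx = 53.9600.
Endpoint term: (f(6) + f(26))/2 = (1.79176 + 3.25810)/2 = 2.52493.
Integral + boundary = 56.4849.
k=1: B_{2}/(2)! × [f^{(1)}(26) − f^{(1)}(6)] = 1/12 × (0.0384615 − 0.166667) = -0.0106838.

S_1 ≈ 56.4742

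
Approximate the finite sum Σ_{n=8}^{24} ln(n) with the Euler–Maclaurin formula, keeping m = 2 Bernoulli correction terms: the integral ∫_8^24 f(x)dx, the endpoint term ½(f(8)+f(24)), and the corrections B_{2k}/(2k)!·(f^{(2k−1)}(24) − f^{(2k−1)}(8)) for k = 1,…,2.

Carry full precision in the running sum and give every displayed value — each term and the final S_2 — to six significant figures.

The integral term ∫_8^24 ln(x) dx = 43.6378.
Boundary: ½(f(8) + f(24)) = ½(2.07944 + 3.17805) = 2.62875.
Integral + boundary = 46.2665.
k=1: B_{2}/(2)! × [f^{(1)}(24) − f^{(1)}(8)] = 1/12 × (0.0416667 − 0.125000) = -0.00694444.
Partial sum through k=1: 46.2596.
k=2: B_{4}/(4)! × [f^{(3)}(24) − f^{(3)}(8)] = −1/720 × (0.000144676 − 0.00390625) = 5.22441e-06.

S_2 ≈ 46.2596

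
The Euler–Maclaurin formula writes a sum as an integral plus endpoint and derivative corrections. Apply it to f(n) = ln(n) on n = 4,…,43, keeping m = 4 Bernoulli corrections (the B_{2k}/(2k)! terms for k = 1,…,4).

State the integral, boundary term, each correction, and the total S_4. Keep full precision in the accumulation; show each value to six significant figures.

S_4 ≈ 119.741

∫_4^43 ln(x) dx evaluates to 117.186.
Endpoint term: (f(4) + f(43))/2 = (1.38629 + 3.76120)/2 = 2.57375.
Running total after boundary: 119.760.
Order-1 term: 1/12 · (0.0232558 − 0.250000) = -0.0188953.
Partial sum through k=1: 119.741.
Order-2 term: −1/720 · (2.51550e-05 − 0.0312500) = 4.33678e-05.
Partial sum through k=2: 119.741.
Order-3 term: 1/30240 · (1.63256e-07 − 0.0234375) = -7.75044e-07.
Partial sum through k=3: 119.741.
Order-4 term: −1/1209600 · (2.64883e-09 − 0.0439453) = 3.63304e-08.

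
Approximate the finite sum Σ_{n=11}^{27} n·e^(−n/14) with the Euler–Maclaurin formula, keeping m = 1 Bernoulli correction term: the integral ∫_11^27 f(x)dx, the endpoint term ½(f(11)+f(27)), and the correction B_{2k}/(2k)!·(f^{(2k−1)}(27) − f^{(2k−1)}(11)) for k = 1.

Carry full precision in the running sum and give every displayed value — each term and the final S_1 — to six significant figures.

∫_11^27 x·e^(−x/14) dx evaluates to 76.0937.
½[f(11) + f(27)] = ½[5.01373 + 3.92460] = 4.46917.
Running total after boundary: 80.5629.
k=1: B_{2}/(2)! × [f^{(1)}(27) − f^{(1)}(11)] = 1/12 × (-0.134973 − 0.0976701) = -0.0193869.

S_1 ≈ 80.5435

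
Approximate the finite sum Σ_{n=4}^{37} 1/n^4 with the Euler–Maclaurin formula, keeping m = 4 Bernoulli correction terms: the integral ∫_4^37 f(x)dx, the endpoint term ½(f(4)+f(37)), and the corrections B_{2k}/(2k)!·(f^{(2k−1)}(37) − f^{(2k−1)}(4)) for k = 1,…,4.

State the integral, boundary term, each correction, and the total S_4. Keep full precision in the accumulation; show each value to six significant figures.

S_4 ≈ 0.00747122

Integral: ∫_4^37 1/x^4 dx = 0.00520175.
½[f(4) + f(37)] = ½[0.00390625 + 5.33572e-07] = 0.00195339.
Integral + boundary = 0.00715514.
k=1: B_{2}/(2)! × [f^{(1)}(37) − f^{(1)}(4)] = 1/12 × (-5.76835e-08 − (-0.00390625)) = 0.000325516.
Partial sum through k=1: 0.00748066.
k=2: B_{4}/(4)! × [f^{(3)}(37) − f^{(3)}(4)] = −1/720 × (-1.26406e-09 − (-0.00732422)) = -1.01725e-05.
Partial sum through k=2: 0.00747049.
k=3: B_{6}/(6)! × [f^{(5)}(37) − f^{(5)}(4)] = 1/30240 × (-5.17075e-11 − (-0.0256348)) = 8.47711e-07.
Partial sum through k=3: 0.00747134.
k=4: B_{8}/(8)! × [f^{(7)}(37) − f^{(7)}(4)] = −1/1209600 × (-3.39933e-12 − (-0.144196)) = -1.19209e-07.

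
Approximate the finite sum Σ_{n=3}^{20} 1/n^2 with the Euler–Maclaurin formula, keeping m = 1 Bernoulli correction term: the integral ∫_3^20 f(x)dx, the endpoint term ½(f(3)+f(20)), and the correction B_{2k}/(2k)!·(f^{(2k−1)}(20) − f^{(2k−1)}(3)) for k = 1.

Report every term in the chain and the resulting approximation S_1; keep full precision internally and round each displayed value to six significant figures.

S_1 ≈ 0.346291

The integral term ∫_3^20 1/x^2 dx = 0.283333.
Endpoint term: (f(3) + f(20))/2 = (0.111111 + 0.00250000)/2 = 0.0568056.
Running total after boundary: 0.340139.
k=1: B_{2}/(2)! × [f^{(1)}(20) − f^{(1)}(3)] = 1/12 × (-0.000250000 − (-0.0740741)) = 0.00615201.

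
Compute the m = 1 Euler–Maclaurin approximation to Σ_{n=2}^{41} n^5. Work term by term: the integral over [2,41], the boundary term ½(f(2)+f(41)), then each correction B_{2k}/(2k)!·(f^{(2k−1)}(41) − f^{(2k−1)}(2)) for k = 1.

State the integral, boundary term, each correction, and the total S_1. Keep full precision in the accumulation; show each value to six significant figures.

The integral term ∫_2^41 x^5 dx = 7.91684e+08.
½[f(2) + f(41)] = ½[32.0000 + 1.15856e+08] = 5.79281e+07.
Integral + boundary = 8.49612e+08.
k=1: B_{2}/(2)! × [f^{(1)}(41) − f^{(1)}(2)] = 1/12 × (1.41288e+07 − 80.0000) = 1.17739e+06.

S_1 ≈ 8.50790e+08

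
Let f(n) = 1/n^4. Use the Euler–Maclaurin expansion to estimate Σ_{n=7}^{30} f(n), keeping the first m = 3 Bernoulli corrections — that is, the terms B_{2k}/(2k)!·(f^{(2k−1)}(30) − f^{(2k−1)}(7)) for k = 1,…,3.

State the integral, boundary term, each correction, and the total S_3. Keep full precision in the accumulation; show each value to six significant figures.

S_3 ≈ 0.00118796

The integral term ∫_7^30 1/x^4 dx = 0.000959472.
½[f(7) + f(30)] = ½[0.000416493 + 1.23457e-06] = 0.000208864.
Running total after boundary: 0.00116834.
k=1: B_{2}/(2)! × [f^{(1)}(30) − f^{(1)}(7)] = 1/12 × (-1.64609e-07 − (-0.000237996)) = 1.98193e-05.
Running total after k=1: 0.00118815.
k=2: B_{4}/(4)! × [f^{(3)}(30) − f^{(3)}(7)] = −1/720 × (-5.48697e-09 − (-0.000145712)) = -2.02370e-07.
Running total after k=2: 0.00118795.
k=3: B_{6}/(6)! × [f^{(5)}(30) − f^{(5)}(7)] = 1/30240 × (-3.41411e-10 − (-0.000166528)) = 5.50686e-09.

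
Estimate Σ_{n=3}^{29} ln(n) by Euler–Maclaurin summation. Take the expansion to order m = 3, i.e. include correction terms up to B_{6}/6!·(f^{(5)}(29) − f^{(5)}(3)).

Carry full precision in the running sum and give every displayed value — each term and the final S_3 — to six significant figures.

S_3 ≈ 70.5639

Integral: ∫_3^29 ln(x) dx = 68.3557.
Boundary: ½(f(3) + f(29)) = ½(1.09861 + 3.36730) = 2.23295.
So far: 70.5887.
k=1: B_{2}/(2)! × [f^{(1)}(29) − f^{(1)}(3)] = 1/12 × (0.0344828 − 0.333333) = -0.0249042.
After k=1: 70.5638.
k=2: B_{4}/(4)! × [f^{(3)}(29) − f^{(3)}(3)] = −1/720 × (8.20042e-05 − 0.0740741) = 0.000102767.
After k=2: 70.5639.
k=3: B_{6}/(6)! × [f^{(5)}(29) − f^{(5)}(3)] = 1/30240 × (1.17010e-06 − 0.0987654) = -3.26601e-06.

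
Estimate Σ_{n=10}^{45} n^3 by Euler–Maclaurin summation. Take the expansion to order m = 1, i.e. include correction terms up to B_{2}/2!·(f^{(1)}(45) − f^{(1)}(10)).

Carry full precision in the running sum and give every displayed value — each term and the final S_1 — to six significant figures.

S_1 ≈ 1.06920e+06

The integral term ∫_10^45 x^3 dx = 1.02266e+06.
Endpoint term: (f(10) + f(45))/2 = (1000.00 + 91125.0)/2 = 46062.5.
So far: 1.06872e+06.
Order-1 term: 1/12 · (6075.00 − 300.000) = 481.250.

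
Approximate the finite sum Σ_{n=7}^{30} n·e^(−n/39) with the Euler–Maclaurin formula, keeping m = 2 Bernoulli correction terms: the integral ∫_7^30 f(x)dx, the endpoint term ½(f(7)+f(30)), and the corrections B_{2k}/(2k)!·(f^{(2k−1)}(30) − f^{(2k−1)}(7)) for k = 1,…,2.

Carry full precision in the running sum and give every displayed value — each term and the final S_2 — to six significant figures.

Integral: ∫_7^30 x·e^(−x/39) dx = 252.316.
Boundary: ½(f(7) + f(30)) = ½(5.84989 + 13.9011) = 9.87549.
Integral + boundary = 262.192.
Correction k=1: B_{2}/2! · (f^{(1)}(30) − f^{(1)}(7)) = 1/12 · (0.106931 − 0.685701) = -0.0482308.
Partial sum through k=1: 262.144.
Correction k=2: B_{4}/4! · (f^{(3)}(30) − f^{(3)}(7)) = −1/720 · (0.000679599 − 0.00154970) = 1.20848e-06.

S_2 ≈ 262.144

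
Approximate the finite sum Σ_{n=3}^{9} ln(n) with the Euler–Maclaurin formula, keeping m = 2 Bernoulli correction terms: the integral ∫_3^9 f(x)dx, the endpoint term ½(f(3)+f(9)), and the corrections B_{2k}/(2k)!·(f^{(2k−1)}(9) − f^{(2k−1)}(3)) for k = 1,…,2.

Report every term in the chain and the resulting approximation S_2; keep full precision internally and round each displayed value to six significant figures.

S_2 ≈ 12.1087

∫_3^9 ln(x) dx evaluates to 10.4792.
Endpoint term: (f(3) + f(9))/2 = (1.09861 + 2.19722)/2 = 1.64792.
Integral + boundary = 12.1271.
Order-1 term: 1/12 · (0.111111 − 0.333333) = -0.0185185.
After k=1: 12.1086.
Order-2 term: −1/720 · (0.00274348 − 0.0740741) = 9.90703e-05.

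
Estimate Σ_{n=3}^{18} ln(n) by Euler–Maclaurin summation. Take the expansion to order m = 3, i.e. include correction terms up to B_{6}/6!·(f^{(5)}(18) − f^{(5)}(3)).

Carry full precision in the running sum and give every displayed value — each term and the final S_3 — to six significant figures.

The integral term ∫_3^18 ln(x) dx = 33.7309.
Boundary: ½(f(3) + f(18)) = ½(1.09861 + 2.89037) = 1.99449.
Integral + boundary = 35.7253.
Correction k=1: B_{2}/2! · (f^{(1)}(18) − f^{(1)}(3)) = 1/12 · (0.0555556 − 0.333333) = -0.0231481.
Partial sum through k=1: 35.7022.
Correction k=2: B_{4}/4! · (f^{(3)}(18) − f^{(3)}(3)) = −1/720 · (0.000342936 − 0.0740741) = 0.000102404.
Partial sum through k=2: 35.7023.
Correction k=3: B_{6}/6! · (f^{(5)}(18) − f^{(5)}(3)) = 1/30240 · (1.27013e-05 − 0.0987654) = -3.26563e-06.

S_3 ≈ 35.7023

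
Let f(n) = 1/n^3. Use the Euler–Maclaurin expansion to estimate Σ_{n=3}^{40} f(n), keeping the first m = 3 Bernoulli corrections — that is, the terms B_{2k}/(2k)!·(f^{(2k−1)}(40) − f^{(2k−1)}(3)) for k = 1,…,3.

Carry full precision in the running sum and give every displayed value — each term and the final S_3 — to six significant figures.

S_3 ≈ 0.0767541

∫_3^40 1/x^3 dx evaluates to 0.0552431.
½[f(3) + f(40)] = ½[0.0370370 + 1.56250e-05] = 0.0185263.
Running total after boundary: 0.0737694.
Order-1 term: 1/12 · (-1.17187e-06 − (-0.0370370)) = 0.00308632.
Running total after k=1: 0.0768557.
Order-2 term: −1/720 · (-1.46484e-08 − (-0.0823045)) = -0.000114312.
Running total after k=2: 0.0767414.
Order-3 term: 1/30240 · (-3.84521e-10 − (-0.384088)) = 1.27013e-05.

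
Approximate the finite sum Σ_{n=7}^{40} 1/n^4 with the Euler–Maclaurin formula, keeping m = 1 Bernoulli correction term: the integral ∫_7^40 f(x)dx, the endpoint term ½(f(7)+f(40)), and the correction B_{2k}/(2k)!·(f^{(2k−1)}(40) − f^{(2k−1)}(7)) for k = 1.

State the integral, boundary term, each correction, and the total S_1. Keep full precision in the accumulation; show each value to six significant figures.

Integral: ∫_7^40 1/x^4 dx = 0.000966609.
Boundary: ½(f(7) + f(40)) = ½(0.000416493 + 3.90625e-07) = 0.000208442.
Running total after boundary: 0.00117505.
Correction k=1: B_{2}/2! · (f^{(1)}(40) − f^{(1)}(7)) = 1/12 · (-3.90625e-08 − (-0.000237996)) = 1.98298e-05.

S_1 ≈ 0.00119488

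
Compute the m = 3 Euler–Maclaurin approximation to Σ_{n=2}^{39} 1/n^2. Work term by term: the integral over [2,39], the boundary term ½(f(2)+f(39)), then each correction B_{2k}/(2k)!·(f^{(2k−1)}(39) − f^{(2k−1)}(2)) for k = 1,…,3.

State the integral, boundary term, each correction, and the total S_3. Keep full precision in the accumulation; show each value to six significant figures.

The integral term ∫_2^39 1/x^2 dx = 0.474359.
Boundary: ½(f(2) + f(39)) = ½(0.250000 + 0.000657462) = 0.125329.
Integral + boundary = 0.599688.
Order-1 term: 1/12 · (-3.37160e-05 − (-0.250000)) = 0.0208305.
Partial sum through k=1: 0.620518.
Order-2 term: −1/720 · (-2.66004e-07 − (-0.750000)) = -0.00104167.
Partial sum through k=2: 0.619477.
Order-3 term: 1/30240 · (-5.24663e-09 − (-5.62500)) = 0.000186012.

S_3 ≈ 0.619663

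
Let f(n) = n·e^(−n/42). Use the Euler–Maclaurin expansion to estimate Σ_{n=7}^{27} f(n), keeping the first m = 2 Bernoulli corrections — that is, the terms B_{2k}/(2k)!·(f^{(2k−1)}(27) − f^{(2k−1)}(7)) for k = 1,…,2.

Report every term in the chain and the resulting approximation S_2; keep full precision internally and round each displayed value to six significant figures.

S_2 ≈ 228.343

∫_7^27 x·e^(−x/42) dx evaluates to 218.326.
Endpoint term: (f(7) + f(27))/2 = (5.92537 + 14.1963)/2 = 10.0608.
Integral + boundary = 228.387.
k=1: B_{2}/(2)! × [f^{(1)}(27) − f^{(1)}(7)] = 1/12 × (0.187781 − 0.705401) = -0.0431350.
Running total after k=1: 228.343.
k=2: B_{4}/(4)! × [f^{(3)}(27) − f^{(3)}(7)] = −1/720 × (0.000702584 − 0.00135962) = 9.12547e-07.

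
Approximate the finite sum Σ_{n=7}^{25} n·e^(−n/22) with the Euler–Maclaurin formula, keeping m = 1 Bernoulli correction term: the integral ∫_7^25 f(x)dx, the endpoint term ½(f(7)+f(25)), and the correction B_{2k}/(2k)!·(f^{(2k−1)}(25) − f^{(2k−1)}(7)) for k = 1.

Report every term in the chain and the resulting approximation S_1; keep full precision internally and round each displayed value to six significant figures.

S_1 ≈ 138.742

Integral: ∫_7^25 x·e^(−x/22) dx = 132.229.
½[f(7) + f(25)] = ½[5.09229 + 8.02460] = 6.55845.
Running total after boundary: 138.787.
Correction k=1: B_{2}/2! · (f^{(1)}(25) − f^{(1)}(7)) = 1/12 · (-0.0437706 − 0.496003) = -0.0449811.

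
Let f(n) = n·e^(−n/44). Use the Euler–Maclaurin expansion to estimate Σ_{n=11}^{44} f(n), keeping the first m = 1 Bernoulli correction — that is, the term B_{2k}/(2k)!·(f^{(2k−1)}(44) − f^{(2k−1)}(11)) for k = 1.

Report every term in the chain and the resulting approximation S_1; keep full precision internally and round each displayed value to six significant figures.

S_1 ≈ 472.597

The integral term ∫_11^44 x·e^(−x/44) dx = 460.269.
½[f(11) + f(44)] = ½[8.56681 + 16.1867] = 12.3768.
Integral + boundary = 472.645.
k=1: B_{2}/(2)! × [f^{(1)}(44) − f^{(1)}(11)] = 1/12 × (0.00000 − 0.584101) = -0.0486750.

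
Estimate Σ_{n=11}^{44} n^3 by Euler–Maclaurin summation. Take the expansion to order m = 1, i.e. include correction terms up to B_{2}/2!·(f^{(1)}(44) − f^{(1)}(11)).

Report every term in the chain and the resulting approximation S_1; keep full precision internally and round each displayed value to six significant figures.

S_1 ≈ 977075

Integral: ∫_11^44 x^3 dx = 933364.
Boundary: ½(f(11) + f(44)) = ½(1331.00 + 85184.0) = 43257.5.
Integral + boundary = 976621.
k=1: B_{2}/(2)! × [f^{(1)}(44) − f^{(1)}(11)] = 1/12 × (5808.00 − 363.000) = 453.750.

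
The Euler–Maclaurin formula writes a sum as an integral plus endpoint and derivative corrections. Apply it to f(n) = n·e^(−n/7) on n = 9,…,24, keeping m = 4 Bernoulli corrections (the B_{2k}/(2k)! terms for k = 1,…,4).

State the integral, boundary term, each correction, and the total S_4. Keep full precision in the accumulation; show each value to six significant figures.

S_4 ≈ 25.5580

Integral: ∫_9^24 x·e^(−x/7) dx = 23.9247.
Endpoint term: (f(9) + f(24))/2 = (2.48808 + 0.778398)/2 = 1.63324.
Integral + boundary = 25.5580.
Order-1 term: 1/12 · (-0.0787664 − (-0.0789866)) = 1.83452e-05.
After k=1: 25.5580.
Order-2 term: −1/720 · (-0.000283673 − 0.00967183) = 1.38271e-05.
After k=2: 25.5580.
Order-3 term: 1/30240 · (2.12272e-05 − 0.000427666) = -1.34404e-08.
After k=3: 25.5580.
Order-4 term: −1/1209600 · (9.84564e-07 − 1.34275e-05) = 1.02868e-11.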